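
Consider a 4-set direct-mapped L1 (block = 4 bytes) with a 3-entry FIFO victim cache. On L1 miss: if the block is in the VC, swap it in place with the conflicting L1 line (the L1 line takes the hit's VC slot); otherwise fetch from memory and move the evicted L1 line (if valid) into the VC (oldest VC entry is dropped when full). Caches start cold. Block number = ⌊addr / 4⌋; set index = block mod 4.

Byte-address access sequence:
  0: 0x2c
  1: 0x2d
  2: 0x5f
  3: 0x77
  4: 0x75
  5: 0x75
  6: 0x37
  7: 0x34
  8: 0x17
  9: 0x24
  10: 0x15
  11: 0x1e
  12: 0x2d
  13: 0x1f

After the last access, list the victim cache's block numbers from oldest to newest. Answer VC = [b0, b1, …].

VC = [9, 23, 11]

#0 0x2c→b11/s3 MISS; vc=[]
#1 0x2d→b11/s3 L1-HIT; vc=[]
#2 0x5f→b23/s3 MISS; vc=[11]
#3 0x77→b29/s1 MISS; vc=[11]
#4 0x75→b29/s1 L1-HIT; vc=[11]
#5 0x75→b29/s1 L1-HIT; vc=[11]
#6 0x37→b13/s1 MISS; vc=[11,29]
#7 0x34→b13/s1 L1-HIT; vc=[11,29]
#8 0x17→b5/s1 MISS; vc=[11,29,13]
#9 0x24→b9/s1 MISS; vc=[29,13,5]
#10 0x15→b5/s1 VC-HIT; vc=[29,13,9]
#11 0x1e→b7/s3 MISS; vc=[13,9,23]
#12 0x2d→b11/s3 MISS; vc=[9,23,7]
#13 0x1f→b7/s3 VC-HIT; vc=[9,23,11]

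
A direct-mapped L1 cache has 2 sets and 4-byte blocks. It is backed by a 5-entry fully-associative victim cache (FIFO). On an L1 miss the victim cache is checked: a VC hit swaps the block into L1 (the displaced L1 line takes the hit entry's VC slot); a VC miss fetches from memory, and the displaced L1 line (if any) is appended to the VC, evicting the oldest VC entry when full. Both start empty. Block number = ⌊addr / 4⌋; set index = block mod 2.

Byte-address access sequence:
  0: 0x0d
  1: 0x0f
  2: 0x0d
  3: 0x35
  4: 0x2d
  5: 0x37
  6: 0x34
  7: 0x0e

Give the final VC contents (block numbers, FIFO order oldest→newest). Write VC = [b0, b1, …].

  [0] addr=0xd blk=3 s=1: MISS | VC []
  [1] addr=0xf blk=3 s=1: L1-HIT | VC []
  [2] addr=0xd blk=3 s=1: L1-HIT | VC []
  [3] addr=0x35 blk=13 s=1: MISS | VC [3]
  [4] addr=0x2d blk=11 s=1: MISS | VC [3, 13]
  [5] addr=0x37 blk=13 s=1: VC-HIT | VC [3, 11]
  [6] addr=0x34 blk=13 s=1: L1-HIT | VC [3, 11]
  [7] addr=0xe blk=3 s=1: VC-HIT | VC [13, 11]

VC = [13, 11]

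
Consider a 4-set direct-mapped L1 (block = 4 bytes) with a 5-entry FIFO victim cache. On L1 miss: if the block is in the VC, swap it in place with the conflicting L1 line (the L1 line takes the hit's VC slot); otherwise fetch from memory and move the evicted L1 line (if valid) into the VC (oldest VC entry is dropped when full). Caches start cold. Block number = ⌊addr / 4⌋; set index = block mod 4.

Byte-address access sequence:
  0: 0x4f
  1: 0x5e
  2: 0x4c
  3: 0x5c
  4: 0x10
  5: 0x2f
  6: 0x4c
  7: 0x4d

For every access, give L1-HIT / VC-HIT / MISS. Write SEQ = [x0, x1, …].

SEQ = [MISS, MISS, VC-HIT, VC-HIT, MISS, MISS, VC-HIT, L1-HIT]

0: 0x4f (blk 19, set 3) → MISS  vc=[]
1: 0x5e (blk 23, set 3) → MISS  vc=[19]
2: 0x4c (blk 19, set 3) → VC-HIT  vc=[23]
3: 0x5c (blk 23, set 3) → VC-HIT  vc=[19]
4: 0x10 (blk 4, set 0) → MISS  vc=[19]
5: 0x2f (blk 11, set 3) → MISS  vc=[19, 23]
6: 0x4c (blk 19, set 3) → VC-HIT  vc=[11, 23]
7: 0x4d (blk 19, set 3) → L1-HIT  vc=[11, 23]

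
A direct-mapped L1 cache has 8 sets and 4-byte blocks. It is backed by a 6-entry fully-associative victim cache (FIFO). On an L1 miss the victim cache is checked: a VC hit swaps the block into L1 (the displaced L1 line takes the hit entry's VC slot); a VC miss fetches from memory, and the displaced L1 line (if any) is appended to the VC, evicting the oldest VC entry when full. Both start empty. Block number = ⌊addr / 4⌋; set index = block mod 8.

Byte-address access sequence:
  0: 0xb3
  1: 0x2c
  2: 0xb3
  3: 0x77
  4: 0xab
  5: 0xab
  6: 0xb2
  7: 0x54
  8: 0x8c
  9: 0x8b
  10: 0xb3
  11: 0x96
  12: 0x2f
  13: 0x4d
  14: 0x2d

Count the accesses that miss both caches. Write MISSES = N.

0: 0xb3 (blk 44, set 4) → MISS  vc=[]
1: 0x2c (blk 11, set 3) → MISS  vc=[]
2: 0xb3 (blk 44, set 4) → L1-HIT  vc=[]
3: 0x77 (blk 29, set 5) → MISS  vc=[]
4: 0xab (blk 42, set 2) → MISS  vc=[]
5: 0xab (blk 42, set 2) → L1-HIT  vc=[]
6: 0xb2 (blk 44, set 4) → L1-HIT  vc=[]
7: 0x54 (blk 21, set 5) → MISS  vc=[29]
8: 0x8c (blk 35, set 3) → MISS  vc=[29, 11]
9: 0x8b (blk 34, set 2) → MISS  vc=[29, 11, 42]
10: 0xb3 (blk 44, set 4) → L1-HIT  vc=[29, 11, 42]
11: 0x96 (blk 37, set 5) → MISS  vc=[29, 11, 42, 21]
12: 0x2f (blk 11, set 3) → VC-HIT  vc=[29, 35, 42, 21]
13: 0x4d (blk 19, set 3) → MISS  vc=[29, 35, 42, 21, 11]
14: 0x2d (blk 11, set 3) → VC-HIT  vc=[29, 35, 42, 21, 19]

MISSES = 9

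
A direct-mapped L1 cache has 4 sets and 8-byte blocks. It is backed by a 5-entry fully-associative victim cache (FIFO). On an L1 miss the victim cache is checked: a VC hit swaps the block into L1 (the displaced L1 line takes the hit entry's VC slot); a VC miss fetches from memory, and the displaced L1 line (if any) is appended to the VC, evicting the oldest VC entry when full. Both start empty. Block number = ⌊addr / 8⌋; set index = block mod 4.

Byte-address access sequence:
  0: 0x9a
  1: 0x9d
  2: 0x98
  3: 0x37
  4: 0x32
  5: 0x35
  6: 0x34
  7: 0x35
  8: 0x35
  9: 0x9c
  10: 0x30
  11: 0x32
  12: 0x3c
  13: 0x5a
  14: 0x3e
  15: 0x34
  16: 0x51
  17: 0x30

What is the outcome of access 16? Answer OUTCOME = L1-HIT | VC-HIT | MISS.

#0 0x9a→b19/s3 MISS; vc=[]
#1 0x9d→b19/s3 L1-HIT; vc=[]
#2 0x98→b19/s3 L1-HIT; vc=[]
#3 0x37→b6/s2 MISS; vc=[]
#4 0x32→b6/s2 L1-HIT; vc=[]
#5 0x35→b6/s2 L1-HIT; vc=[]
#6 0x34→b6/s2 L1-HIT; vc=[]
#7 0x35→b6/s2 L1-HIT; vc=[]
#8 0x35→b6/s2 L1-HIT; vc=[]
#9 0x9c→b19/s3 L1-HIT; vc=[]
#10 0x30→b6/s2 L1-HIT; vc=[]
#11 0x32→b6/s2 L1-HIT; vc=[]
#12 0x3c→b7/s3 MISS; vc=[19]
#13 0x5a→b11/s3 MISS; vc=[19,7]
#14 0x3e→b7/s3 VC-HIT; vc=[19,11]
#15 0x34→b6/s2 L1-HIT; vc=[19,11]
#16 0x51→b10/s2 MISS; vc=[19,11,6]
#17 0x30→b6/s2 VC-HIT; vc=[19,11,10]

OUTCOME = MISS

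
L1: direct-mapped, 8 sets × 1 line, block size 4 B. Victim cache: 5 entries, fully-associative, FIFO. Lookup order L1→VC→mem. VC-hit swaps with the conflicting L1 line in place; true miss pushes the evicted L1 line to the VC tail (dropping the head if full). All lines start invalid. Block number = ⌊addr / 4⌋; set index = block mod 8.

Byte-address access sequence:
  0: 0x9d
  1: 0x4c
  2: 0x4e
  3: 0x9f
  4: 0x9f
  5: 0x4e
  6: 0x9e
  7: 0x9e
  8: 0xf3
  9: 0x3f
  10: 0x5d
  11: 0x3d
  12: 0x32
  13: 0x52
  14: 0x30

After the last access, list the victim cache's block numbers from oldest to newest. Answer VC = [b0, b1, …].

  [0] addr=0x9d blk=39 s=7: MISS | VC []
  [1] addr=0x4c blk=19 s=3: MISS | VC []
  [2] addr=0x4e blk=19 s=3: L1-HIT | VC []
  [3] addr=0x9f blk=39 s=7: L1-HIT | VC []
  [4] addr=0x9f blk=39 s=7: L1-HIT | VC []
  [5] addr=0x4e blk=19 s=3: L1-HIT | VC []
  [6] addr=0x9e blk=39 s=7: L1-HIT | VC []
  [7] addr=0x9e blk=39 s=7: L1-HIT | VC []
  [8] addr=0xf3 blk=60 s=4: MISS | VC []
  [9] addr=0x3f blk=15 s=7: MISS | VC [39]
  [10] addr=0x5d blk=23 s=7: MISS | VC [39, 15]
  [11] addr=0x3d blk=15 s=7: VC-HIT | VC [39, 23]
  [12] addr=0x32 blk=12 s=4: MISS | VC [39, 23, 60]
  [13] addr=0x52 blk=20 s=4: MISS | VC [39, 23, 60, 12]
  [14] addr=0x30 blk=12 s=4: VC-HIT | VC [39, 23, 60, 20]

VC = [39, 23, 60, 20]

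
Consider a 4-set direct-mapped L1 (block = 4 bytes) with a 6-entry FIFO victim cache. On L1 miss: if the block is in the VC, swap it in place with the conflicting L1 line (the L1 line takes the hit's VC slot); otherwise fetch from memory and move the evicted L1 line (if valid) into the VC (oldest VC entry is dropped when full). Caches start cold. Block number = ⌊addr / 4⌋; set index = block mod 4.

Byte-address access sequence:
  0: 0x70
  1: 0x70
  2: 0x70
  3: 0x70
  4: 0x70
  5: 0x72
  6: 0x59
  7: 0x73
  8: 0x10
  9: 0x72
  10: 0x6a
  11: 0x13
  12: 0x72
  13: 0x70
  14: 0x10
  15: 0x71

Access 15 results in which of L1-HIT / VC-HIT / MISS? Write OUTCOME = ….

#0 0x70→b28/s0 MISS; vc=[]
#1 0x70→b28/s0 L1-HIT; vc=[]
#2 0x70→b28/s0 L1-HIT; vc=[]
#3 0x70→b28/s0 L1-HIT; vc=[]
#4 0x70→b28/s0 L1-HIT; vc=[]
#5 0x72→b28/s0 L1-HIT; vc=[]
#6 0x59→b22/s2 MISS; vc=[]
#7 0x73→b28/s0 L1-HIT; vc=[]
#8 0x10→b4/s0 MISS; vc=[28]
#9 0x72→b28/s0 VC-HIT; vc=[4]
#10 0x6a→b26/s2 MISS; vc=[4,22]
#11 0x13→b4/s0 VC-HIT; vc=[28,22]
#12 0x72→b28/s0 VC-HIT; vc=[4,22]
#13 0x70→b28/s0 L1-HIT; vc=[4,22]
#14 0x10→b4/s0 VC-HIT; vc=[28,22]
#15 0x71→b28/s0 VC-HIT; vc=[4,22]

OUTCOME = VC-HIT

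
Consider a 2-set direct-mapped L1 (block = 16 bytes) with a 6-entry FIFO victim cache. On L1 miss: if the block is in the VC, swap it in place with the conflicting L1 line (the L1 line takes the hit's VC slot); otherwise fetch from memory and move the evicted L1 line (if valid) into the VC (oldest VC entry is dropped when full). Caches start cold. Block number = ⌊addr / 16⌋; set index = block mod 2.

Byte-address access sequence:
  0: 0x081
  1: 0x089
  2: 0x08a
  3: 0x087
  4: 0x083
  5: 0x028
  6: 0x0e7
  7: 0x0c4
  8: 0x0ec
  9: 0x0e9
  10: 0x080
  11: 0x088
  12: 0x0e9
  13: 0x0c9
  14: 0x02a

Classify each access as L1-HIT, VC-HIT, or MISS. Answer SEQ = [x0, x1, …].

#0 0x81→b8/s0 MISS; vc=[]
#1 0x89→b8/s0 L1-HIT; vc=[]
#2 0x8a→b8/s0 L1-HIT; vc=[]
#3 0x87→b8/s0 L1-HIT; vc=[]
#4 0x83→b8/s0 L1-HIT; vc=[]
#5 0x28→b2/s0 MISS; vc=[8]
#6 0xe7→b14/s0 MISS; vc=[8,2]
#7 0xc4→b12/s0 MISS; vc=[8,2,14]
#8 0xec→b14/s0 VC-HIT; vc=[8,2,12]
#9 0xe9→b14/s0 L1-HIT; vc=[8,2,12]
#10 0x80→b8/s0 VC-HIT; vc=[14,2,12]
#11 0x88→b8/s0 L1-HIT; vc=[14,2,12]
#12 0xe9→b14/s0 VC-HIT; vc=[8,2,12]
#13 0xc9→b12/s0 VC-HIT; vc=[8,2,14]
#14 0x2a→b2/s0 VC-HIT; vc=[8,12,14]

SEQ = [MISS, L1-HIT, L1-HIT, L1-HIT, L1-HIT, MISS, MISS, MISS, VC-HIT, L1-HIT, VC-HIT, L1-HIT, VC-HIT, VC-HIT, VC-HIT]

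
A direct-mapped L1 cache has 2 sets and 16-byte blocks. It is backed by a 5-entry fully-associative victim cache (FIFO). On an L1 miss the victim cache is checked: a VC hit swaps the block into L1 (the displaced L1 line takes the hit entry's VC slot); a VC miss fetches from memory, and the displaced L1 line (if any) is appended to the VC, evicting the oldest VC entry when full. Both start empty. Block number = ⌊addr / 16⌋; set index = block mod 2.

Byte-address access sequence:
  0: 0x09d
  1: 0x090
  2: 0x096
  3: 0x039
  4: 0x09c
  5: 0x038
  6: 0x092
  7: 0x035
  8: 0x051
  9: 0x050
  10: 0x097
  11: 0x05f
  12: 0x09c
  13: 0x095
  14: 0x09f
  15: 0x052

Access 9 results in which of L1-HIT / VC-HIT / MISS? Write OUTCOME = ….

  [0] addr=0x9d blk=9 s=1: MISS | VC []
  [1] addr=0x90 blk=9 s=1: L1-HIT | VC []
  [2] addr=0x96 blk=9 s=1: L1-HIT | VC []
  [3] addr=0x39 blk=3 s=1: MISS | VC [9]
  [4] addr=0x9c blk=9 s=1: VC-HIT | VC [3]
  [5] addr=0x38 blk=3 s=1: VC-HIT | VC [9]
  [6] addr=0x92 blk=9 s=1: VC-HIT | VC [3]
  [7] addr=0x35 blk=3 s=1: VC-HIT | VC [9]
  [8] addr=0x51 blk=5 s=1: MISS | VC [9, 3]
  [9] addr=0x50 blk=5 s=1: L1-HIT | VC [9, 3]
  [10] addr=0x97 blk=9 s=1: VC-HIT | VC [5, 3]
  [11] addr=0x5f blk=5 s=1: VC-HIT | VC [9, 3]
  [12] addr=0x9c blk=9 s=1: VC-HIT | VC [5, 3]
  [13] addr=0x95 blk=9 s=1: L1-HIT | VC [5, 3]
  [14] addr=0x9f blk=9 s=1: L1-HIT | VC [5, 3]
  [15] addr=0x52 blk=5 s=1: VC-HIT | VC [9, 3]

OUTCOME = L1-HIT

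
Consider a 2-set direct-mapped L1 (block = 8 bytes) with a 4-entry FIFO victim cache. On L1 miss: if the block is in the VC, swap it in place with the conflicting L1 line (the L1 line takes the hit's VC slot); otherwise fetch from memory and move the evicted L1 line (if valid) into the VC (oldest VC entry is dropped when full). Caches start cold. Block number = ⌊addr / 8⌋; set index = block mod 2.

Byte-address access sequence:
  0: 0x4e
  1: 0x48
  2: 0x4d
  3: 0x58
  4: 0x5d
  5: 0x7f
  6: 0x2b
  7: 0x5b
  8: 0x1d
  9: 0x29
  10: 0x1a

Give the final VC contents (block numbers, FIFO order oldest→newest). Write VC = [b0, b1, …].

0: 0x4e (blk 9, set 1) → MISS  vc=[]
1: 0x48 (blk 9, set 1) → L1-HIT  vc=[]
2: 0x4d (blk 9, set 1) → L1-HIT  vc=[]
3: 0x58 (blk 11, set 1) → MISS  vc=[9]
4: 0x5d (blk 11, set 1) → L1-HIT  vc=[9]
5: 0x7f (blk 15, set 1) → MISS  vc=[9, 11]
6: 0x2b (blk 5, set 1) → MISS  vc=[9, 11, 15]
7: 0x5b (blk 11, set 1) → VC-HIT  vc=[9, 5, 15]
8: 0x1d (blk 3, set 1) → MISS  vc=[9, 5, 15, 11]
9: 0x29 (blk 5, set 1) → VC-HIT  vc=[9, 3, 15, 11]
10: 0x1a (blk 3, set 1) → VC-HIT  vc=[9, 5, 15, 11]

VC = [9, 5, 15, 11]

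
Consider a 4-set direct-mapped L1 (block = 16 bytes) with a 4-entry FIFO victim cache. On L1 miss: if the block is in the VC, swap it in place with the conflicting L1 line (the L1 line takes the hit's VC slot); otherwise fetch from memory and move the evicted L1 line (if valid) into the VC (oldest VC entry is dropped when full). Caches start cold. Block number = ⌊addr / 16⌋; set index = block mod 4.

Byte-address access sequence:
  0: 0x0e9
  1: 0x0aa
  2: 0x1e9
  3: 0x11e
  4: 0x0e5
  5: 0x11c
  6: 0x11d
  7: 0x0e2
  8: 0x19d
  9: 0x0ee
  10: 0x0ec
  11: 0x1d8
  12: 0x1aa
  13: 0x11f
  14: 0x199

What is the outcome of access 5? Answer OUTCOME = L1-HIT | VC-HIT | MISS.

0: 0xe9 (blk 14, set 2) → MISS  vc=[]
1: 0xaa (blk 10, set 2) → MISS  vc=[14]
2: 0x1e9 (blk 30, set 2) → MISS  vc=[14, 10]
3: 0x11e (blk 17, set 1) → MISS  vc=[14, 10]
4: 0xe5 (blk 14, set 2) → VC-HIT  vc=[30, 10]
5: 0x11c (blk 17, set 1) → L1-HIT  vc=[30, 10]
6: 0x11d (blk 17, set 1) → L1-HIT  vc=[30, 10]
7: 0xe2 (blk 14, set 2) → L1-HIT  vc=[30, 10]
8: 0x19d (blk 25, set 1) → MISS  vc=[30, 10, 17]
9: 0xee (blk 14, set 2) → L1-HIT  vc=[30, 10, 17]
10: 0xec (blk 14, set 2) → L1-HIT  vc=[30, 10, 17]
11: 0x1d8 (blk 29, set 1) → MISS  vc=[30, 10, 17, 25]
12: 0x1aa (blk 26, set 2) → MISS  vc=[10, 17, 25, 14]
13: 0x11f (blk 17, set 1) → VC-HIT  vc=[10, 29, 25, 14]
14: 0x199 (blk 25, set 1) → VC-HIT  vc=[10, 29, 17, 14]

OUTCOME = L1-HIT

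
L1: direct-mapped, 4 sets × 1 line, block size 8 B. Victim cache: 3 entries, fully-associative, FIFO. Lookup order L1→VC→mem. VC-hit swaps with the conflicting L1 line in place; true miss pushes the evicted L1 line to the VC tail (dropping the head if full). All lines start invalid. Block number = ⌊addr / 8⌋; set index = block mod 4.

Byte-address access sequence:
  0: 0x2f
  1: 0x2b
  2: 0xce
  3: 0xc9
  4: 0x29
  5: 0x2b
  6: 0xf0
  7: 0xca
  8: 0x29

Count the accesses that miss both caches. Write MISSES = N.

#0 0x2f→b5/s1 MISS; vc=[]
#1 0x2b→b5/s1 L1-HIT; vc=[]
#2 0xce→b25/s1 MISS; vc=[5]
#3 0xc9→b25/s1 L1-HIT; vc=[5]
#4 0x29→b5/s1 VC-HIT; vc=[25]
#5 0x2b→b5/s1 L1-HIT; vc=[25]
#6 0xf0→b30/s2 MISS; vc=[25]
#7 0xca→b25/s1 VC-HIT; vc=[5]
#8 0x29→b5/s1 VC-HIT; vc=[25]

MISSES = 3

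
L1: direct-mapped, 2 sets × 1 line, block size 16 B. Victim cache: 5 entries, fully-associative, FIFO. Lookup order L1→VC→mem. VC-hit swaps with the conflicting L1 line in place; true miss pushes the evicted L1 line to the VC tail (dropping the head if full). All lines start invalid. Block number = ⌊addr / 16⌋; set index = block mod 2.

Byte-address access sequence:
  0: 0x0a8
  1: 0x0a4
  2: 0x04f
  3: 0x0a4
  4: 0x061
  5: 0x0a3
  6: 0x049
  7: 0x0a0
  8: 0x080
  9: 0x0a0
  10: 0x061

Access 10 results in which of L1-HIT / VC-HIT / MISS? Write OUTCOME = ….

  [0] addr=0xa8 blk=10 s=0: MISS | VC []
  [1] addr=0xa4 blk=10 s=0: L1-HIT | VC []
  [2] addr=0x4f blk=4 s=0: MISS | VC [10]
  [3] addr=0xa4 blk=10 s=0: VC-HIT | VC [4]
  [4] addr=0x61 blk=6 s=0: MISS | VC [4, 10]
  [5] addr=0xa3 blk=10 s=0: VC-HIT | VC [4, 6]
  [6] addr=0x49 blk=4 s=0: VC-HIT | VC [10, 6]
  [7] addr=0xa0 blk=10 s=0: VC-HIT | VC [4, 6]
  [8] addr=0x80 blk=8 s=0: MISS | VC [4, 6, 10]
  [9] addr=0xa0 blk=10 s=0: VC-HIT | VC [4, 6, 8]
  [10] addr=0x61 blk=6 s=0: VC-HIT | VC [4, 10, 8]

OUTCOME = VC-HIT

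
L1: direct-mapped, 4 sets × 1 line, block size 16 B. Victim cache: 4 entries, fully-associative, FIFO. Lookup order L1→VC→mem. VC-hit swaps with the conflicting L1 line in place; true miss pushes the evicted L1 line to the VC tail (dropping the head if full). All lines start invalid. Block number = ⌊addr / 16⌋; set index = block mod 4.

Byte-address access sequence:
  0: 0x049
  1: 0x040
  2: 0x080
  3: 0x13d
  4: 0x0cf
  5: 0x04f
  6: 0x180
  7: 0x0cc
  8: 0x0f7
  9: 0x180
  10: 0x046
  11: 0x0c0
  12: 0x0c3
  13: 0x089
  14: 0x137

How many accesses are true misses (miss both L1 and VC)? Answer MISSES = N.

MISSES = 6

0: 0x49 (blk 4, set 0) → MISS  vc=[]
1: 0x40 (blk 4, set 0) → L1-HIT  vc=[]
2: 0x80 (blk 8, set 0) → MISS  vc=[4]
3: 0x13d (blk 19, set 3) → MISS  vc=[4]
4: 0xcf (blk 12, set 0) → MISS  vc=[4, 8]
5: 0x4f (blk 4, set 0) → VC-HIT  vc=[12, 8]
6: 0x180 (blk 24, set 0) → MISS  vc=[12, 8, 4]
7: 0xcc (blk 12, set 0) → VC-HIT  vc=[24, 8, 4]
8: 0xf7 (blk 15, set 3) → MISS  vc=[24, 8, 4, 19]
9: 0x180 (blk 24, set 0) → VC-HIT  vc=[12, 8, 4, 19]
10: 0x46 (blk 4, set 0) → VC-HIT  vc=[12, 8, 24, 19]
11: 0xc0 (blk 12, set 0) → VC-HIT  vc=[4, 8, 24, 19]
12: 0xc3 (blk 12, set 0) → L1-HIT  vc=[4, 8, 24, 19]
13: 0x89 (blk 8, set 0) → VC-HIT  vc=[4, 12, 24, 19]
14: 0x137 (blk 19, set 3) → VC-HIT  vc=[4, 12, 24, 15]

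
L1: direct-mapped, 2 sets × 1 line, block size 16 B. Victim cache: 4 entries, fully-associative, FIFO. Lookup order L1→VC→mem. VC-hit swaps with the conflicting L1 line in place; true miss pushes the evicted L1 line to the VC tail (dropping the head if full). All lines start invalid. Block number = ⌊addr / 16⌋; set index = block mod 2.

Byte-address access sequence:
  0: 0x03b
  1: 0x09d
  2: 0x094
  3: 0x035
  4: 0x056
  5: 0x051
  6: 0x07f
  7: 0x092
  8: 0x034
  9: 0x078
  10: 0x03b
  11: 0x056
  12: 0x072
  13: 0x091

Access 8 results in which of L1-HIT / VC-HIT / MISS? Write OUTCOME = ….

#0 0x3b→b3/s1 MISS; vc=[]
#1 0x9d→b9/s1 MISS; vc=[3]
#2 0x94→b9/s1 L1-HIT; vc=[3]
#3 0x35→b3/s1 VC-HIT; vc=[9]
#4 0x56→b5/s1 MISS; vc=[9,3]
#5 0x51→b5/s1 L1-HIT; vc=[9,3]
#6 0x7f→b7/s1 MISS; vc=[9,3,5]
#7 0x92→b9/s1 VC-HIT; vc=[7,3,5]
#8 0x34→b3/s1 VC-HIT; vc=[7,9,5]
#9 0x78→b7/s1 VC-HIT; vc=[3,9,5]
#10 0x3b→b3/s1 VC-HIT; vc=[7,9,5]
#11 0x56→b5/s1 VC-HIT; vc=[7,9,3]
#12 0x72→b7/s1 VC-HIT; vc=[5,9,3]
#13 0x91→b9/s1 VC-HIT; vc=[5,7,3]

OUTCOME = VC-HIT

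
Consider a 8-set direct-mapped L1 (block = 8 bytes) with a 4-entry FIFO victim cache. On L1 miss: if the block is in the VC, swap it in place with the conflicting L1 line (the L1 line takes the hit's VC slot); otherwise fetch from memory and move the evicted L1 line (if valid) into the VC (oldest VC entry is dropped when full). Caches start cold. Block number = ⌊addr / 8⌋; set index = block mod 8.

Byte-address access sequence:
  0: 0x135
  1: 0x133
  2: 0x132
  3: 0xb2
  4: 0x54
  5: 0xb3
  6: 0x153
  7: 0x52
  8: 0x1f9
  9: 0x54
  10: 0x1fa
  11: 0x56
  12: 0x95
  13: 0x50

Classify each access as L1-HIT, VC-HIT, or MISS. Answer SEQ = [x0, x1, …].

  [0] addr=0x135 blk=38 s=6: MISS | VC []
  [1] addr=0x133 blk=38 s=6: L1-HIT | VC []
  [2] addr=0x132 blk=38 s=6: L1-HIT | VC []
  [3] addr=0xb2 blk=22 s=6: MISS | VC [38]
  [4] addr=0x54 blk=10 s=2: MISS | VC [38]
  [5] addr=0xb3 blk=22 s=6: L1-HIT | VC [38]
  [6] addr=0x153 blk=42 s=2: MISS | VC [38, 10]
  [7] addr=0x52 blk=10 s=2: VC-HIT | VC [38, 42]
  [8] addr=0x1f9 blk=63 s=7: MISS | VC [38, 42]
  [9] addr=0x54 blk=10 s=2: L1-HIT | VC [38, 42]
  [10] addr=0x1fa blk=63 s=7: L1-HIT | VC [38, 42]
  [11] addr=0x56 blk=10 s=2: L1-HIT | VC [38, 42]
  [12] addr=0x95 blk=18 s=2: MISS | VC [38, 42, 10]
  [13] addr=0x50 blk=10 s=2: VC-HIT | VC [38, 42, 18]

SEQ = [MISS, L1-HIT, L1-HIT, MISS, MISS, L1-HIT, MISS, VC-HIT, MISS, L1-HIT, L1-HIT, L1-HIT, MISS, VC-HIT]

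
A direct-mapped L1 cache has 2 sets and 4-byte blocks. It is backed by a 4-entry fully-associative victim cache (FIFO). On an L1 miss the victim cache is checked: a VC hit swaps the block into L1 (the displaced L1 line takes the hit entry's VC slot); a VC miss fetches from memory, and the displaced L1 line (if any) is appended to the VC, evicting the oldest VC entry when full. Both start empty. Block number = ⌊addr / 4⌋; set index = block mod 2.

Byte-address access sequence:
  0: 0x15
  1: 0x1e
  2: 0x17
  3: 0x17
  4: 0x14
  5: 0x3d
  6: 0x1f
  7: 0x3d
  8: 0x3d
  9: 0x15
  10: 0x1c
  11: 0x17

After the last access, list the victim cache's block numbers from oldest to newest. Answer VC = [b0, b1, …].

#0 0x15→b5/s1 MISS; vc=[]
#1 0x1e→b7/s1 MISS; vc=[5]
#2 0x17→b5/s1 VC-HIT; vc=[7]
#3 0x17→b5/s1 L1-HIT; vc=[7]
#4 0x14→b5/s1 L1-HIT; vc=[7]
#5 0x3d→b15/s1 MISS; vc=[7,5]
#6 0x1f→b7/s1 VC-HIT; vc=[15,5]
#7 0x3d→b15/s1 VC-HIT; vc=[7,5]
#8 0x3d→b15/s1 L1-HIT; vc=[7,5]
#9 0x15→b5/s1 VC-HIT; vc=[7,15]
#10 0x1c→b7/s1 VC-HIT; vc=[5,15]
#11 0x17→b5/s1 VC-HIT; vc=[7,15]

VC = [7, 15]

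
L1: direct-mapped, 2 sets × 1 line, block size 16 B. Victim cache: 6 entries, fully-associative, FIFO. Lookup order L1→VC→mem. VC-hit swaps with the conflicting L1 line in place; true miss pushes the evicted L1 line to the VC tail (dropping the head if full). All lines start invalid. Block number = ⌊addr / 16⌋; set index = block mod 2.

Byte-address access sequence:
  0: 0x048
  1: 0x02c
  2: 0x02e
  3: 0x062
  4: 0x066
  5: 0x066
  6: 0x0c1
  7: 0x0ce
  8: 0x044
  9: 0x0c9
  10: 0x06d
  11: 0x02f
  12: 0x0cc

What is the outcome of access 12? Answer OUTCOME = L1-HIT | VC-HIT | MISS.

OUTCOME = VC-HIT

  [0] addr=0x48 blk=4 s=0: MISS | VC []
  [1] addr=0x2c blk=2 s=0: MISS | VC [4]
  [2] addr=0x2e blk=2 s=0: L1-HIT | VC [4]
  [3] addr=0x62 blk=6 s=0: MISS | VC [4, 2]
  [4] addr=0x66 blk=6 s=0: L1-HIT | VC [4, 2]
  [5] addr=0x66 blk=6 s=0: L1-HIT | VC [4, 2]
  [6] addr=0xc1 blk=12 s=0: MISS | VC [4, 2, 6]
  [7] addr=0xce blk=12 s=0: L1-HIT | VC [4, 2, 6]
  [8] addr=0x44 blk=4 s=0: VC-HIT | VC [12, 2, 6]
  [9] addr=0xc9 blk=12 s=0: VC-HIT | VC [4, 2, 6]
  [10] addr=0x6d blk=6 s=0: VC-HIT | VC [4, 2, 12]
  [11] addr=0x2f blk=2 s=0: VC-HIT | VC [4, 6, 12]
  [12] addr=0xcc blk=12 s=0: VC-HIT | VC [4, 6, 2]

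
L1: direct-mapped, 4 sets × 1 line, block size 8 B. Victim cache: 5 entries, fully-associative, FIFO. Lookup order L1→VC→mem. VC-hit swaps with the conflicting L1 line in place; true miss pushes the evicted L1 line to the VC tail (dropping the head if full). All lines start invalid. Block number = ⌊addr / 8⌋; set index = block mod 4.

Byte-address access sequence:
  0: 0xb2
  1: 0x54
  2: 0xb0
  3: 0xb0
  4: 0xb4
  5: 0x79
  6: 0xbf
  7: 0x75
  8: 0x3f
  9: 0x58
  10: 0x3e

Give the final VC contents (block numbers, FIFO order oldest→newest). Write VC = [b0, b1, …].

#0 0xb2→b22/s2 MISS; vc=[]
#1 0x54→b10/s2 MISS; vc=[22]
#2 0xb0→b22/s2 VC-HIT; vc=[10]
#3 0xb0→b22/s2 L1-HIT; vc=[10]
#4 0xb4→b22/s2 L1-HIT; vc=[10]
#5 0x79→b15/s3 MISS; vc=[10]
#6 0xbf→b23/s3 MISS; vc=[10,15]
#7 0x75→b14/s2 MISS; vc=[10,15,22]
#8 0x3f→b7/s3 MISS; vc=[10,15,22,23]
#9 0x58→b11/s3 MISS; vc=[10,15,22,23,7]
#10 0x3e→b7/s3 VC-HIT; vc=[10,15,22,23,11]

VC = [10, 15, 22, 23, 11]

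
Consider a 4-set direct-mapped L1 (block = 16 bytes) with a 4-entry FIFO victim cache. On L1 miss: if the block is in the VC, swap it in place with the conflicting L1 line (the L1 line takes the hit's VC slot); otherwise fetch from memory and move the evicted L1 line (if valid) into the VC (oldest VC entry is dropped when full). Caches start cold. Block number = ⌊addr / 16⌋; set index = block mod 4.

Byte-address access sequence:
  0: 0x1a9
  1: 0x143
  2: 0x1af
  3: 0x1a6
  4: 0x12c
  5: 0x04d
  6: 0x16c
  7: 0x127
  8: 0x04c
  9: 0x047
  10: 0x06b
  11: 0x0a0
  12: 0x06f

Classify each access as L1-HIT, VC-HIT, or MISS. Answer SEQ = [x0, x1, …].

#0 0x1a9→b26/s2 MISS; vc=[]
#1 0x143→b20/s0 MISS; vc=[]
#2 0x1af→b26/s2 L1-HIT; vc=[]
#3 0x1a6→b26/s2 L1-HIT; vc=[]
#4 0x12c→b18/s2 MISS; vc=[26]
#5 0x4d→b4/s0 MISS; vc=[26,20]
#6 0x16c→b22/s2 MISS; vc=[26,20,18]
#7 0x127→b18/s2 VC-HIT; vc=[26,20,22]
#8 0x4c→b4/s0 L1-HIT; vc=[26,20,22]
#9 0x47→b4/s0 L1-HIT; vc=[26,20,22]
#10 0x6b→b6/s2 MISS; vc=[26,20,22,18]
#11 0xa0→b10/s2 MISS; vc=[20,22,18,6]
#12 0x6f→b6/s2 VC-HIT; vc=[20,22,18,10]

SEQ = [MISS, MISS, L1-HIT, L1-HIT, MISS, MISS, MISS, VC-HIT, L1-HIT, L1-HIT, MISS, MISS, VC-HIT]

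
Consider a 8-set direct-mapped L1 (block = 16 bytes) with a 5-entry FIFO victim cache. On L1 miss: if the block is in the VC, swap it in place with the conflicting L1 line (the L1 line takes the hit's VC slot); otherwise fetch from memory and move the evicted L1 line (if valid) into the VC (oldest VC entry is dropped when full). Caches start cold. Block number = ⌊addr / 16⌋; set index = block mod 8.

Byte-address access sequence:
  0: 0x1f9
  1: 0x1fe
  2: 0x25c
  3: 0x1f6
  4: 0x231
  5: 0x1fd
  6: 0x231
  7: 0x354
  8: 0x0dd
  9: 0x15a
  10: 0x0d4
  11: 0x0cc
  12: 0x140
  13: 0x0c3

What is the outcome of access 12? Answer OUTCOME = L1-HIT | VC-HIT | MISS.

0: 0x1f9 (blk 31, set 7) → MISS  vc=[]
1: 0x1fe (blk 31, set 7) → L1-HIT  vc=[]
2: 0x25c (blk 37, set 5) → MISS  vc=[]
3: 0x1f6 (blk 31, set 7) → L1-HIT  vc=[]
4: 0x231 (blk 35, set 3) → MISS  vc=[]
5: 0x1fd (blk 31, set 7) → L1-HIT  vc=[]
6: 0x231 (blk 35, set 3) → L1-HIT  vc=[]
7: 0x354 (blk 53, set 5) → MISS  vc=[37]
8: 0xdd (blk 13, set 5) → MISS  vc=[37, 53]
9: 0x15a (blk 21, set 5) → MISS  vc=[37, 53, 13]
10: 0xd4 (blk 13, set 5) → VC-HIT  vc=[37, 53, 21]
11: 0xcc (blk 12, set 4) → MISS  vc=[37, 53, 21]
12: 0x140 (blk 20, set 4) → MISS  vc=[37, 53, 21, 12]
13: 0xc3 (blk 12, set 4) → VC-HIT  vc=[37, 53, 21, 20]

OUTCOME = MISS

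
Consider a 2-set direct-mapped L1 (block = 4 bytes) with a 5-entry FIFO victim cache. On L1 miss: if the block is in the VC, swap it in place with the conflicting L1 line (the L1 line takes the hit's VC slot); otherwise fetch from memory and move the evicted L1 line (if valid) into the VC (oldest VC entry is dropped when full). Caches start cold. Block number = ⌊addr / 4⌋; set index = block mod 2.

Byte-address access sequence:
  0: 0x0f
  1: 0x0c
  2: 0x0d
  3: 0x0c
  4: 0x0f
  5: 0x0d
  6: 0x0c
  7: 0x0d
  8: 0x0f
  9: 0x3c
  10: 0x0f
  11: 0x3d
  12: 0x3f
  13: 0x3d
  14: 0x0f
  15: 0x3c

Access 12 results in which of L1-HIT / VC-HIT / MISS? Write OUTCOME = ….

OUTCOME = L1-HIT

#0 0xf→b3/s1 MISS; vc=[]
#1 0xc→b3/s1 L1-HIT; vc=[]
#2 0xd→b3/s1 L1-HIT; vc=[]
#3 0xc→b3/s1 L1-HIT; vc=[]
#4 0xf→b3/s1 L1-HIT; vc=[]
#5 0xd→b3/s1 L1-HIT; vc=[]
#6 0xc→b3/s1 L1-HIT; vc=[]
#7 0xd→b3/s1 L1-HIT; vc=[]
#8 0xf→b3/s1 L1-HIT; vc=[]
#9 0x3c→b15/s1 MISS; vc=[3]
#10 0xf→b3/s1 VC-HIT; vc=[15]
#11 0x3d→b15/s1 VC-HIT; vc=[3]
#12 0x3f→b15/s1 L1-HIT; vc=[3]
#13 0x3d→b15/s1 L1-HIT; vc=[3]
#14 0xf→b3/s1 VC-HIT; vc=[15]
#15 0x3c→b15/s1 VC-HIT; vc=[3]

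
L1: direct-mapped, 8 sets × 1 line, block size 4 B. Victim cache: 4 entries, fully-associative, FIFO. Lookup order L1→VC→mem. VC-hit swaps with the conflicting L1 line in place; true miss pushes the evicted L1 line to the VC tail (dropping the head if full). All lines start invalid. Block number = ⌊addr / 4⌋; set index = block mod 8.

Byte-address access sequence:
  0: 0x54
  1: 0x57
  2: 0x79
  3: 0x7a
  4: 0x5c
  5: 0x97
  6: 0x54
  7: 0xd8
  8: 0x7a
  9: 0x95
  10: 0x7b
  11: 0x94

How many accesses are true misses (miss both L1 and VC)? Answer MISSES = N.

  [0] addr=0x54 blk=21 s=5: MISS | VC []
  [1] addr=0x57 blk=21 s=5: L1-HIT | VC []
  [2] addr=0x79 blk=30 s=6: MISS | VC []
  [3] addr=0x7a blk=30 s=6: L1-HIT | VC []
  [4] addr=0x5c blk=23 s=7: MISS | VC []
  [5] addr=0x97 blk=37 s=5: MISS | VC [21]
  [6] addr=0x54 blk=21 s=5: VC-HIT | VC [37]
  [7] addr=0xd8 blk=54 s=6: MISS | VC [37, 30]
  [8] addr=0x7a blk=30 s=6: VC-HIT | VC [37, 54]
  [9] addr=0x95 blk=37 s=5: VC-HIT | VC [21, 54]
  [10] addr=0x7b blk=30 s=6: L1-HIT | VC [21, 54]
  [11] addr=0x94 blk=37 s=5: L1-HIT | VC [21, 54]

MISSES = 5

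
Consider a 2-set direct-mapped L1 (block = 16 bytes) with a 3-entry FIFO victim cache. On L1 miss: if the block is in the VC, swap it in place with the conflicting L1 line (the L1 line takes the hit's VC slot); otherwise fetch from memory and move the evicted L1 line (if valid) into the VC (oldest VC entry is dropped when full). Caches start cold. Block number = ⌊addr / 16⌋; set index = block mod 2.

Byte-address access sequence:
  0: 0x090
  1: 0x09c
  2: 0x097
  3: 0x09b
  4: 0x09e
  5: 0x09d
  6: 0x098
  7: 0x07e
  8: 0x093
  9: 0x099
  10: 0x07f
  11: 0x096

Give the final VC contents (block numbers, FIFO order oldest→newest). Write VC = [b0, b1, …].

VC = [7]

0: 0x90 (blk 9, set 1) → MISS  vc=[]
1: 0x9c (blk 9, set 1) → L1-HIT  vc=[]
2: 0x97 (blk 9, set 1) → L1-HIT  vc=[]
3: 0x9b (blk 9, set 1) → L1-HIT  vc=[]
4: 0x9e (blk 9, set 1) → L1-HIT  vc=[]
5: 0x9d (blk 9, set 1) → L1-HIT  vc=[]
6: 0x98 (blk 9, set 1) → L1-HIT  vc=[]
7: 0x7e (blk 7, set 1) → MISS  vc=[9]
8: 0x93 (blk 9, set 1) → VC-HIT  vc=[7]
9: 0x99 (blk 9, set 1) → L1-HIT  vc=[7]
10: 0x7f (blk 7, set 1) → VC-HIT  vc=[9]
11: 0x96 (blk 9, set 1) → VC-HIT  vc=[7]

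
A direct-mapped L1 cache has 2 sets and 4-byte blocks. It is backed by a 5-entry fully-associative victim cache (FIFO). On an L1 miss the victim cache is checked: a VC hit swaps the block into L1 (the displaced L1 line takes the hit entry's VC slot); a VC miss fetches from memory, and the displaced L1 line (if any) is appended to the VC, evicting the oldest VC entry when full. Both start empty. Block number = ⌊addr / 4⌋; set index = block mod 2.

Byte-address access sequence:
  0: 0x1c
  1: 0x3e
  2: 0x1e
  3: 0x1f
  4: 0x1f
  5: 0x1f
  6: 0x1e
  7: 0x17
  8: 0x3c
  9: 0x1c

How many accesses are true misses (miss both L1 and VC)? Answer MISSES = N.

0: 0x1c (blk 7, set 1) → MISS  vc=[]
1: 0x3e (blk 15, set 1) → MISS  vc=[7]
2: 0x1e (blk 7, set 1) → VC-HIT  vc=[15]
3: 0x1f (blk 7, set 1) → L1-HIT  vc=[15]
4: 0x1f (blk 7, set 1) → L1-HIT  vc=[15]
5: 0x1f (blk 7, set 1) → L1-HIT  vc=[15]
6: 0x1e (blk 7, set 1) → L1-HIT  vc=[15]
7: 0x17 (blk 5, set 1) → MISS  vc=[15, 7]
8: 0x3c (blk 15, set 1) → VC-HIT  vc=[5, 7]
9: 0x1c (blk 7, set 1) → VC-HIT  vc=[5, 15]

MISSES = 3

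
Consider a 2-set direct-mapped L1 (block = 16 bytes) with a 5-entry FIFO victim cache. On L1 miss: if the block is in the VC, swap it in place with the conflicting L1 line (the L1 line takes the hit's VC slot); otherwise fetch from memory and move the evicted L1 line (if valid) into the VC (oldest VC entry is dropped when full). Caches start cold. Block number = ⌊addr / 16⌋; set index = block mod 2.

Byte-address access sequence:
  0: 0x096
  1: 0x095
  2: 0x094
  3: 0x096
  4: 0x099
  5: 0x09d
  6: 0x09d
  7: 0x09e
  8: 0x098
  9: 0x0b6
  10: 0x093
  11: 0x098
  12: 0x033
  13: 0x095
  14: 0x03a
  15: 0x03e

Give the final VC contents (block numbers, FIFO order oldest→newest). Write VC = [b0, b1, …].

VC = [11, 9]

  [0] addr=0x96 blk=9 s=1: MISS | VC []
  [1] addr=0x95 blk=9 s=1: L1-HIT | VC []
  [2] addr=0x94 blk=9 s=1: L1-HIT | VC []
  [3] addr=0x96 blk=9 s=1: L1-HIT | VC []
  [4] addr=0x99 blk=9 s=1: L1-HIT | VC []
  [5] addr=0x9d blk=9 s=1: L1-HIT | VC []
  [6] addr=0x9d blk=9 s=1: L1-HIT | VC []
  [7] addr=0x9e blk=9 s=1: L1-HIT | VC []
  [8] addr=0x98 blk=9 s=1: L1-HIT | VC []
  [9] addr=0xb6 blk=11 s=1: MISS | VC [9]
  [10] addr=0x93 blk=9 s=1: VC-HIT | VC [11]
  [11] addr=0x98 blk=9 s=1: L1-HIT | VC [11]
  [12] addr=0x33 blk=3 s=1: MISS | VC [11, 9]
  [13] addr=0x95 blk=9 s=1: VC-HIT | VC [11, 3]
  [14] addr=0x3a blk=3 s=1: VC-HIT | VC [11, 9]
  [15] addr=0x3e blk=3 s=1: L1-HIT | VC [11, 9]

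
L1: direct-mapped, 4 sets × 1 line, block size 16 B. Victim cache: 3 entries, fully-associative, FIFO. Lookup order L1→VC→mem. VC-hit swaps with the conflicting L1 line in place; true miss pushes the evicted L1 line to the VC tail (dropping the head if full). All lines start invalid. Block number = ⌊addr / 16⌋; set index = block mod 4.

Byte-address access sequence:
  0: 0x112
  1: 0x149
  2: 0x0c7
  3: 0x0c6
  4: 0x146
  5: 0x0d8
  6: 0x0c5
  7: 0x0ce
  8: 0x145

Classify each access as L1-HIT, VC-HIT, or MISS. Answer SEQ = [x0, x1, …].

SEQ = [MISS, MISS, MISS, L1-HIT, VC-HIT, MISS, VC-HIT, L1-HIT, VC-HIT]

  [0] addr=0x112 blk=17 s=1: MISS | VC []
  [1] addr=0x149 blk=20 s=0: MISS | VC []
  [2] addr=0xc7 blk=12 s=0: MISS | VC [20]
  [3] addr=0xc6 blk=12 s=0: L1-HIT | VC [20]
  [4] addr=0x146 blk=20 s=0: VC-HIT | VC [12]
  [5] addr=0xd8 blk=13 s=1: MISS | VC [12, 17]
  [6] addr=0xc5 blk=12 s=0: VC-HIT | VC [20, 17]
  [7] addr=0xce blk=12 s=0: L1-HIT | VC [20, 17]
  [8] addr=0x145 blk=20 s=0: VC-HIT | VC [12, 17]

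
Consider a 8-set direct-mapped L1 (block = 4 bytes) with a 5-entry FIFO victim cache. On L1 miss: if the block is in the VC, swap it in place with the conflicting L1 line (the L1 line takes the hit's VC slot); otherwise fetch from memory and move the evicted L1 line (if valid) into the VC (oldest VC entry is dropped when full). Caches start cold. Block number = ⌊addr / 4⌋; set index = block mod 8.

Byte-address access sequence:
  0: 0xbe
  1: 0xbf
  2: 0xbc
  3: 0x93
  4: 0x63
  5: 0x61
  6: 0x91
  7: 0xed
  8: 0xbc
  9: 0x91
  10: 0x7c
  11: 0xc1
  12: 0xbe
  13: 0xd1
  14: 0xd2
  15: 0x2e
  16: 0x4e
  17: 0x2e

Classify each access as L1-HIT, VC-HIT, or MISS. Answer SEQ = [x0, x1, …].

0: 0xbe (blk 47, set 7) → MISS  vc=[]
1: 0xbf (blk 47, set 7) → L1-HIT  vc=[]
2: 0xbc (blk 47, set 7) → L1-HIT  vc=[]
3: 0x93 (blk 36, set 4) → MISS  vc=[]
4: 0x63 (blk 24, set 0) → MISS  vc=[]
5: 0x61 (blk 24, set 0) → L1-HIT  vc=[]
6: 0x91 (blk 36, set 4) → L1-HIT  vc=[]
7: 0xed (blk 59, set 3) → MISS  vc=[]
8: 0xbc (blk 47, set 7) → L1-HIT  vc=[]
9: 0x91 (blk 36, set 4) → L1-HIT  vc=[]
10: 0x7c (blk 31, set 7) → MISS  vc=[47]
11: 0xc1 (blk 48, set 0) → MISS  vc=[47, 24]
12: 0xbe (blk 47, set 7) → VC-HIT  vc=[31, 24]
13: 0xd1 (blk 52, set 4) → MISS  vc=[31, 24, 36]
14: 0xd2 (blk 52, set 4) → L1-HIT  vc=[31, 24, 36]
15: 0x2e (blk 11, set 3) → MISS  vc=[31, 24, 36, 59]
16: 0x4e (blk 19, set 3) → MISS  vc=[31, 24, 36, 59, 11]
17: 0x2e (blk 11, set 3) → VC-HIT  vc=[31, 24, 36, 59, 19]

SEQ = [MISS, L1-HIT, L1-HIT, MISS, MISS, L1-HIT, L1-HIT, MISS, L1-HIT, L1-HIT, MISS, MISS, VC-HIT, MISS, L1-HIT, MISS, MISS, VC-HIT]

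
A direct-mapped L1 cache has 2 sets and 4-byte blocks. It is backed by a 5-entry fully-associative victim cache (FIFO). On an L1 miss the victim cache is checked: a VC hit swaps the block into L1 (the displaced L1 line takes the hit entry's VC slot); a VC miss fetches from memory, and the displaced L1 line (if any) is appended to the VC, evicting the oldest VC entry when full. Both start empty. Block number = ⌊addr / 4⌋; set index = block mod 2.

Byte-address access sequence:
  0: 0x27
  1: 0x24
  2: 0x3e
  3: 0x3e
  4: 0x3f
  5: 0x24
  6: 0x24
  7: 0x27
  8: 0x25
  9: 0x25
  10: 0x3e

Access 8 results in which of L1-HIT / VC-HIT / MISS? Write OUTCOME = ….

0: 0x27 (blk 9, set 1) → MISS  vc=[]
1: 0x24 (blk 9, set 1) → L1-HIT  vc=[]
2: 0x3e (blk 15, set 1) → MISS  vc=[9]
3: 0x3e (blk 15, set 1) → L1-HIT  vc=[9]
4: 0x3f (blk 15, set 1) → L1-HIT  vc=[9]
5: 0x24 (blk 9, set 1) → VC-HIT  vc=[15]
6: 0x24 (blk 9, set 1) → L1-HIT  vc=[15]
7: 0x27 (blk 9, set 1) → L1-HIT  vc=[15]
8: 0x25 (blk 9, set 1) → L1-HIT  vc=[15]
9: 0x25 (blk 9, set 1) → L1-HIT  vc=[15]
10: 0x3e (blk 15, set 1) → VC-HIT  vc=[9]

OUTCOME = L1-HIT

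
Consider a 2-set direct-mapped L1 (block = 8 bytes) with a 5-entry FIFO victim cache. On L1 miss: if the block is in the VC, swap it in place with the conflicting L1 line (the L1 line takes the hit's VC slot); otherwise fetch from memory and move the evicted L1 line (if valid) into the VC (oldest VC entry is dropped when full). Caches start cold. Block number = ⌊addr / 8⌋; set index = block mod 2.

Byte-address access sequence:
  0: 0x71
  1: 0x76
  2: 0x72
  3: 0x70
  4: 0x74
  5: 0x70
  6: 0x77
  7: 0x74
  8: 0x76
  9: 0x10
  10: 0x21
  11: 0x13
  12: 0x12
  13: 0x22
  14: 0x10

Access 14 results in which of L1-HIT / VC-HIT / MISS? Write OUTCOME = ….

#0 0x71→b14/s0 MISS; vc=[]
#1 0x76→b14/s0 L1-HIT; vc=[]
#2 0x72→b14/s0 L1-HIT; vc=[]
#3 0x70→b14/s0 L1-HIT; vc=[]
#4 0x74→b14/s0 L1-HIT; vc=[]
#5 0x70→b14/s0 L1-HIT; vc=[]
#6 0x77→b14/s0 L1-HIT; vc=[]
#7 0x74→b14/s0 L1-HIT; vc=[]
#8 0x76→b14/s0 L1-HIT; vc=[]
#9 0x10→b2/s0 MISS; vc=[14]
#10 0x21→b4/s0 MISS; vc=[14,2]
#11 0x13→b2/s0 VC-HIT; vc=[14,4]
#12 0x12→b2/s0 L1-HIT; vc=[14,4]
#13 0x22→b4/s0 VC-HIT; vc=[14,2]
#14 0x10→b2/s0 VC-HIT; vc=[14,4]

OUTCOME = VC-HIT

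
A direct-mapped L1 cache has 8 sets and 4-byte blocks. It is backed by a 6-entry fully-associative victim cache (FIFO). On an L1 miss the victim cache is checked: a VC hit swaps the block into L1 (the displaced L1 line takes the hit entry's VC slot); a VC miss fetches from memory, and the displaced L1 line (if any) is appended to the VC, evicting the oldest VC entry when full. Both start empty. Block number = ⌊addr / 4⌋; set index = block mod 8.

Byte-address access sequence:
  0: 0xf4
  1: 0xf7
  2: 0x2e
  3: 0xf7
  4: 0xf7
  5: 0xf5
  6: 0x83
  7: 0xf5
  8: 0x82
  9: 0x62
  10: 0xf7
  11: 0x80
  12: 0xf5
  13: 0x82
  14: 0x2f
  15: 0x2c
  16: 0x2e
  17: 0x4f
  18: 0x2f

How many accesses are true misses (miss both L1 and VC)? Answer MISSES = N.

MISSES = 5

0: 0xf4 (blk 61, set 5) → MISS  vc=[]
1: 0xf7 (blk 61, set 5) → L1-HIT  vc=[]
2: 0x2e (blk 11, set 3) → MISS  vc=[]
3: 0xf7 (blk 61, set 5) → L1-HIT  vc=[]
4: 0xf7 (blk 61, set 5) → L1-HIT  vc=[]
5: 0xf5 (blk 61, set 5) → L1-HIT  vc=[]
6: 0x83 (blk 32, set 0) → MISS  vc=[]
7: 0xf5 (blk 61, set 5) → L1-HIT  vc=[]
8: 0x82 (blk 32, set 0) → L1-HIT  vc=[]
9: 0x62 (blk 24, set 0) → MISS  vc=[32]
10: 0xf7 (blk 61, set 5) → L1-HIT  vc=[32]
11: 0x80 (blk 32, set 0) → VC-HIT  vc=[24]
12: 0xf5 (blk 61, set 5) → L1-HIT  vc=[24]
13: 0x82 (blk 32, set 0) → L1-HIT  vc=[24]
14: 0x2f (blk 11, set 3) → L1-HIT  vc=[24]
15: 0x2c (blk 11, set 3) → L1-HIT  vc=[24]
16: 0x2e (blk 11, set 3) → L1-HIT  vc=[24]
17: 0x4f (blk 19, set 3) → MISS  vc=[24, 11]
18: 0x2f (blk 11, set 3) → VC-HIT  vc=[24, 19]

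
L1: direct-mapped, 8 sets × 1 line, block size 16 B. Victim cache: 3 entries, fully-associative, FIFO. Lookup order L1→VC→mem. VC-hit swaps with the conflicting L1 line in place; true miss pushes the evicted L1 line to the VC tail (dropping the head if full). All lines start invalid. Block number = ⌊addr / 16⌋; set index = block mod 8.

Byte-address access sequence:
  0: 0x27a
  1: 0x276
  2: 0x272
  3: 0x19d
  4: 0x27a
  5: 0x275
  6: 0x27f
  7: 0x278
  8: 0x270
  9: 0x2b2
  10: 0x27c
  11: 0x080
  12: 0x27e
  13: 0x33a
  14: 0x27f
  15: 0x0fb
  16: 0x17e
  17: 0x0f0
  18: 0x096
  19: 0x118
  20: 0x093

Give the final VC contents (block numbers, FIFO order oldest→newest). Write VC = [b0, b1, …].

VC = [23, 25, 17]

0: 0x27a (blk 39, set 7) → MISS  vc=[]
1: 0x276 (blk 39, set 7) → L1-HIT  vc=[]
2: 0x272 (blk 39, set 7) → L1-HIT  vc=[]
3: 0x19d (blk 25, set 1) → MISS  vc=[]
4: 0x27a (blk 39, set 7) → L1-HIT  vc=[]
5: 0x275 (blk 39, set 7) → L1-HIT  vc=[]
6: 0x27f (blk 39, set 7) → L1-HIT  vc=[]
7: 0x278 (blk 39, set 7) → L1-HIT  vc=[]
8: 0x270 (blk 39, set 7) → L1-HIT  vc=[]
9: 0x2b2 (blk 43, set 3) → MISS  vc=[]
10: 0x27c (blk 39, set 7) → L1-HIT  vc=[]
11: 0x80 (blk 8, set 0) → MISS  vc=[]
12: 0x27e (blk 39, set 7) → L1-HIT  vc=[]
13: 0x33a (blk 51, set 3) → MISS  vc=[43]
14: 0x27f (blk 39, set 7) → L1-HIT  vc=[43]
15: 0xfb (blk 15, set 7) → MISS  vc=[43, 39]
16: 0x17e (blk 23, set 7) → MISS  vc=[43, 39, 15]
17: 0xf0 (blk 15, set 7) → VC-HIT  vc=[43, 39, 23]
18: 0x96 (blk 9, set 1) → MISS  vc=[39, 23, 25]
19: 0x118 (blk 17, set 1) → MISS  vc=[23, 25, 9]
20: 0x93 (blk 9, set 1) → VC-HIT  vc=[23, 25, 17]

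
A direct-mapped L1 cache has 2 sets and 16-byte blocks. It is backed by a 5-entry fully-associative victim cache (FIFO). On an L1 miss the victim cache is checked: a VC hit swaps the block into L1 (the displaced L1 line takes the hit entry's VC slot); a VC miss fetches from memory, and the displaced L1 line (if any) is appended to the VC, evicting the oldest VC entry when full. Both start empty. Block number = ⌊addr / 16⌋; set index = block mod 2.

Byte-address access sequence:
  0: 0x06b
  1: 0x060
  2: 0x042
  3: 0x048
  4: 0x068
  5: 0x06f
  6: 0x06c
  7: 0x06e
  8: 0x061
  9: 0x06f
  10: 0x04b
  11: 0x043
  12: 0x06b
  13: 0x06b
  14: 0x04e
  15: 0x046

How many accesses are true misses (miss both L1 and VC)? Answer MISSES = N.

MISSES = 2

0: 0x6b (blk 6, set 0) → MISS  vc=[]
1: 0x60 (blk 6, set 0) → L1-HIT  vc=[]
2: 0x42 (blk 4, set 0) → MISS  vc=[6]
3: 0x48 (blk 4, set 0) → L1-HIT  vc=[6]
4: 0x68 (blk 6, set 0) → VC-HIT  vc=[4]
5: 0x6f (blk 6, set 0) → L1-HIT  vc=[4]
6: 0x6c (blk 6, set 0) → L1-HIT  vc=[4]
7: 0x6e (blk 6, set 0) → L1-HIT  vc=[4]
8: 0x61 (blk 6, set 0) → L1-HIT  vc=[4]
9: 0x6f (blk 6, set 0) → L1-HIT  vc=[4]
10: 0x4b (blk 4, set 0) → VC-HIT  vc=[6]
11: 0x43 (blk 4, set 0) → L1-HIT  vc=[6]
12: 0x6b (blk 6, set 0) → VC-HIT  vc=[4]
13: 0x6b (blk 6, set 0) → L1-HIT  vc=[4]
14: 0x4e (blk 4, set 0) → VC-HIT  vc=[6]
15: 0x46 (blk 4, set 0) → L1-HIT  vc=[6]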